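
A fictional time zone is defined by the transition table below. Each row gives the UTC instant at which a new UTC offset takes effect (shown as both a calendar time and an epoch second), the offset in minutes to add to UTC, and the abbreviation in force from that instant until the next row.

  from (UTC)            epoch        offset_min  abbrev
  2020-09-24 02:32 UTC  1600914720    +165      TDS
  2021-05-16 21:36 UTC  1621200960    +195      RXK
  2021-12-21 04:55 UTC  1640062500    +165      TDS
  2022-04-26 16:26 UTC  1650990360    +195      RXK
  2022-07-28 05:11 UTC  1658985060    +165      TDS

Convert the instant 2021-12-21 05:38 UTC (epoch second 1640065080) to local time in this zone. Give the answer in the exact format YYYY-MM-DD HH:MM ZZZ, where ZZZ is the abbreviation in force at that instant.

2021-12-21 08:23 TDS

Query: 2021-12-21 05:38 UTC
Rule 3/5 (TDS, +02:45): 2021-12-21 04:55 UTC ≤ query < 2022-04-26 16:26 UTC
5·60 + 38 + 165 = 503 min
503 = 0·1440 + 503; 503 = 8·60 + 23 → 08:23, same day
→ 2021-12-21 08:23 TDS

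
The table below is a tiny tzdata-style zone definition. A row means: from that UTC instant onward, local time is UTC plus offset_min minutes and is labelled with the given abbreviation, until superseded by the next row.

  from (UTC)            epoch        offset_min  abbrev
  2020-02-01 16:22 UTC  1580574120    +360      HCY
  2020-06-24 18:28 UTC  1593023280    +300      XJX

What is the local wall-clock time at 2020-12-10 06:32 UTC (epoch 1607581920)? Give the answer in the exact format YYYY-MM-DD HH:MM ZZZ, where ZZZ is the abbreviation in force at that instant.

Query: 2020-12-10 06:32 UTC
Rule 2/2 (XJX, +05:00): 2020-06-24 18:28 UTC ≤ query < +∞
6·60 + 32 + 300 = 692 min
692 = 0·1440 + 692; 692 = 11·60 + 32 → 11:32, same day
→ 2020-12-10 11:32 XJX

2020-12-10 11:32 XJX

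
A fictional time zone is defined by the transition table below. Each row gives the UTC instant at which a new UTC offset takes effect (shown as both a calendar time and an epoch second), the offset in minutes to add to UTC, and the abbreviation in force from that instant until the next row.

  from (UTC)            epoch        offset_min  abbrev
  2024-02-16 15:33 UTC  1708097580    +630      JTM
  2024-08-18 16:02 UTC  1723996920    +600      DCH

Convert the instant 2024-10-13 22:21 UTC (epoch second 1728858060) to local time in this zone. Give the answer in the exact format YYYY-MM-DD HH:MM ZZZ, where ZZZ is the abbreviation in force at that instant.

2024-10-14 08:21 DCH

Query: 2024-10-13 22:21 UTC
Rule 2/2 (DCH, +10:00): 2024-08-18 16:02 UTC ≤ query < +∞
22·60 + 21 + 600 = 1941 min
1941 = 1·1440 + 501; 501 = 8·60 + 21 → 08:21, 2024-10-13 + 1 day = 2024-10-14
→ 2024-10-14 08:21 DCH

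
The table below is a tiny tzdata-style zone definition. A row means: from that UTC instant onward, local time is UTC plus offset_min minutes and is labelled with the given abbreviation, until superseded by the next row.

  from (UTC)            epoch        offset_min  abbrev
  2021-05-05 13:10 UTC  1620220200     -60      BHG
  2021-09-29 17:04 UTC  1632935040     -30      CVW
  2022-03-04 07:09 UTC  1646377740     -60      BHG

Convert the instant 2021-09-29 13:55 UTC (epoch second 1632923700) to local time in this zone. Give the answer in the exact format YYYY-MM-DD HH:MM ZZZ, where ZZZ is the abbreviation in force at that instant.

2021-09-29 12:55 BHG

Query: 2021-09-29 13:55 UTC
Rule 1/3 (BHG, -01:00): 2021-05-05 13:10 UTC ≤ query < 2021-09-29 17:04 UTC
13·60 + 55 - 60 = 775 min
775 = 0·1440 + 775; 775 = 12·60 + 55 → 12:55, same day
→ 2021-09-29 12:55 BHG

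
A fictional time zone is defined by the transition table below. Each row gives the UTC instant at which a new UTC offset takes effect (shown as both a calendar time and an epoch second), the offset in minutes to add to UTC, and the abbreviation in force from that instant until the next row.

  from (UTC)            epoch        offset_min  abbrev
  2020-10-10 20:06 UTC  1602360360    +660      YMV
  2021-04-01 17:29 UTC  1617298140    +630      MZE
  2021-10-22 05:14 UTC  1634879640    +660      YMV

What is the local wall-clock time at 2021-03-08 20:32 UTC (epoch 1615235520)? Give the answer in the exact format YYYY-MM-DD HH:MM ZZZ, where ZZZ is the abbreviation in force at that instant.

2021-03-09 07:32 YMV

Query: 2021-03-08 20:32 UTC
Rule 1/3 (YMV, +11:00): 2020-10-10 20:06 UTC ≤ query < 2021-04-01 17:29 UTC
20·60 + 32 + 660 = 1892 min
1892 = 1·1440 + 452; 452 = 7·60 + 32 → 07:32, 2021-03-08 + 1 day = 2021-03-09
→ 2021-03-09 07:32 YMV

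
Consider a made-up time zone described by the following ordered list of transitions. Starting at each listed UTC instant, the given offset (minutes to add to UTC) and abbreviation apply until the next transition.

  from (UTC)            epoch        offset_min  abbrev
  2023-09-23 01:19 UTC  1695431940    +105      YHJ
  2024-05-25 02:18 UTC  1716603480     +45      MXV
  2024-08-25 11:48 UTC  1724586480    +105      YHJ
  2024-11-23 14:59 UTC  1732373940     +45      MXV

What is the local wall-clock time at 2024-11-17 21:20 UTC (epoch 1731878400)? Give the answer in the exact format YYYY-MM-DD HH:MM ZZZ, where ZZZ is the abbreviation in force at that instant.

2024-11-17 23:05 YHJ

Query: 2024-11-17 21:20 UTC
Rule 3/4 (YHJ, +01:45): 2024-08-25 11:48 UTC ≤ query < 2024-11-23 14:59 UTC
21·60 + 20 + 105 = 1385 min
1385 = 0·1440 + 1385; 1385 = 23·60 + 5 → 23:05, same day
→ 2024-11-17 23:05 YHJ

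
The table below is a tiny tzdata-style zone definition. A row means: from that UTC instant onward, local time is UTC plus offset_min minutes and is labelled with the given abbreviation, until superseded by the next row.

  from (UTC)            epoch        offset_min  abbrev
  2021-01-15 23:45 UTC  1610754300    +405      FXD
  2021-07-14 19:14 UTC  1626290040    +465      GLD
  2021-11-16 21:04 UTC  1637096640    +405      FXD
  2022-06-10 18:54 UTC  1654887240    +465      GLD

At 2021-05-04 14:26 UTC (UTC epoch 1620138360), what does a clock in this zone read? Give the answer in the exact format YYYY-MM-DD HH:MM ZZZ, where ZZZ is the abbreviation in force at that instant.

Query: 2021-05-04 14:26 UTC
Rule 1/4 (FXD, +06:45): 2021-01-15 23:45 UTC ≤ query < 2021-07-14 19:14 UTC
14·60 + 26 + 405 = 1271 min
1271 = 0·1440 + 1271; 1271 = 21·60 + 11 → 21:11, same day
→ 2021-05-04 21:11 FXD

2021-05-04 21:11 FXD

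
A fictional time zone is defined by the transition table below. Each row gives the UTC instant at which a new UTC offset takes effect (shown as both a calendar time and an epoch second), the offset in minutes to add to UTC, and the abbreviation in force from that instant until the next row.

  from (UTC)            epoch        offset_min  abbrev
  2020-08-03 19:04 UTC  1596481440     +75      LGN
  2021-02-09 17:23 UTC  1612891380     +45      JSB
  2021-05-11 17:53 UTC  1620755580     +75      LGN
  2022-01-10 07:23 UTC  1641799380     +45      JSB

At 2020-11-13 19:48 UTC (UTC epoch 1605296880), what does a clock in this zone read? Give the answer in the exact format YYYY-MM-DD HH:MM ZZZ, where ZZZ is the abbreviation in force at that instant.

2020-11-13 21:03 LGN

Query: 2020-11-13 19:48 UTC
Rule 1/4 (LGN, +01:15): 2020-08-03 19:04 UTC ≤ query < 2021-02-09 17:23 UTC
19·60 + 48 + 75 = 1263 min
1263 = 0·1440 + 1263; 1263 = 21·60 + 3 → 21:03, same day
→ 2020-11-13 21:03 LGN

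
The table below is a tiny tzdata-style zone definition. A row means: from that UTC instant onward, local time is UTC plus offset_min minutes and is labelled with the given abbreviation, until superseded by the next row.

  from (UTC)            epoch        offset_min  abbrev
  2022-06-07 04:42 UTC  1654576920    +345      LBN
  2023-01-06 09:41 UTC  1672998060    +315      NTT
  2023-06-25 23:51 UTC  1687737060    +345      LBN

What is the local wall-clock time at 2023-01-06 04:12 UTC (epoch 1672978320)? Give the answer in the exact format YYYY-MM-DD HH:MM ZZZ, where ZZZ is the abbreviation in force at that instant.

Query: 2023-01-06 04:12 UTC
Rule 1/3 (LBN, +05:45): 2022-06-07 04:42 UTC ≤ query < 2023-01-06 09:41 UTC
4·60 + 12 + 345 = 597 min
597 = 0·1440 + 597; 597 = 9·60 + 57 → 09:57, same day
→ 2023-01-06 09:57 LBN

2023-01-06 09:57 LBN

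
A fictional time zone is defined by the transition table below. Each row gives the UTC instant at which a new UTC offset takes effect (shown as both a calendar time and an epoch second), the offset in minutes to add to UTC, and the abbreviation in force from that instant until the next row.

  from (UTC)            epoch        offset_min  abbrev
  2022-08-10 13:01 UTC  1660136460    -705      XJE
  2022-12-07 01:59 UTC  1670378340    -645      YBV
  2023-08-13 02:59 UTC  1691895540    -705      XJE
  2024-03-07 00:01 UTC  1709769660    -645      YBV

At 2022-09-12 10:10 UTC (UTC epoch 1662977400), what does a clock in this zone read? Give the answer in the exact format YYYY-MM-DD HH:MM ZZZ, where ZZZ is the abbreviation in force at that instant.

Query: 2022-09-12 10:10 UTC
Rule 1/4 (XJE, -11:45): 2022-08-10 13:01 UTC ≤ query < 2022-12-07 01:59 UTC
10·60 + 10 - 705 = -95 min
-95 = -1·1440 + 1345; 1345 = 22·60 + 25 → 22:25, 2022-09-12 - 1 day = 2022-09-11
→ 2022-09-11 22:25 XJE

2022-09-11 22:25 XJE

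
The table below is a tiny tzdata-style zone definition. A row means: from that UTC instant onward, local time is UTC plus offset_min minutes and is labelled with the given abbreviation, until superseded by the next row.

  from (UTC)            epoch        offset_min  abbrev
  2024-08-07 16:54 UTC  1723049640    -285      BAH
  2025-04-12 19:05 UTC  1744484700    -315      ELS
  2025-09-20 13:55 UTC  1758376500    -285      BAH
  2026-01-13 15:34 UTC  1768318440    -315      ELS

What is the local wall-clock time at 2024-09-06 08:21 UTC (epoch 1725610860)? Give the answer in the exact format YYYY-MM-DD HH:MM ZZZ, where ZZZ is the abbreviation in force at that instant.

Query: 2024-09-06 08:21 UTC
Rule 1/4 (BAH, -04:45): 2024-08-07 16:54 UTC ≤ query < 2025-04-12 19:05 UTC
8·60 + 21 - 285 = 216 min
216 = 0·1440 + 216; 216 = 3·60 + 36 → 03:36, same day
→ 2024-09-06 03:36 BAH

2024-09-06 03:36 BAH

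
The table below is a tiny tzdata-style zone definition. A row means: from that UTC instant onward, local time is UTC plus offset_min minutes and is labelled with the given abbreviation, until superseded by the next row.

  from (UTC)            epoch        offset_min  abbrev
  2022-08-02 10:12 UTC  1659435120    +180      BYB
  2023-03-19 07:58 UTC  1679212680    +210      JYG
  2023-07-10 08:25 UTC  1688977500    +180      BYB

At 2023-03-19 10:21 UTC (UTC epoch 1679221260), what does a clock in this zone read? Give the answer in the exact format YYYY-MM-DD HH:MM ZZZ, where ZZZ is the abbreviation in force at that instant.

Query: 2023-03-19 10:21 UTC
Rule 2/3 (JYG, +03:30): 2023-03-19 07:58 UTC ≤ query < 2023-07-10 08:25 UTC
10·60 + 21 + 210 = 831 min
831 = 0·1440 + 831; 831 = 13·60 + 51 → 13:51, same day
→ 2023-03-19 13:51 JYG

2023-03-19 13:51 JYG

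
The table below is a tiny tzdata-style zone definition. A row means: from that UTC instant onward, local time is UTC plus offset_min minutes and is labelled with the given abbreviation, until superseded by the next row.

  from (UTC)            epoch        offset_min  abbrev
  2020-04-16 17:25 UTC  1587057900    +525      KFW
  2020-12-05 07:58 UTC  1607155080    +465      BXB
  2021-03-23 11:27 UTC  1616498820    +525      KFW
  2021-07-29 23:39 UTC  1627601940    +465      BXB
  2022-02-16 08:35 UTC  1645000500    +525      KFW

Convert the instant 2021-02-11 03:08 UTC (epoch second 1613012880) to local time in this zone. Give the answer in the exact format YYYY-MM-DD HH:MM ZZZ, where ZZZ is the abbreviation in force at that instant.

Query: 2021-02-11 03:08 UTC
Rule 2/5 (BXB, +07:45): 2020-12-05 07:58 UTC ≤ query < 2021-03-23 11:27 UTC
3·60 + 8 + 465 = 653 min
653 = 0·1440 + 653; 653 = 10·60 + 53 → 10:53, same day
→ 2021-02-11 10:53 BXB

2021-02-11 10:53 BXB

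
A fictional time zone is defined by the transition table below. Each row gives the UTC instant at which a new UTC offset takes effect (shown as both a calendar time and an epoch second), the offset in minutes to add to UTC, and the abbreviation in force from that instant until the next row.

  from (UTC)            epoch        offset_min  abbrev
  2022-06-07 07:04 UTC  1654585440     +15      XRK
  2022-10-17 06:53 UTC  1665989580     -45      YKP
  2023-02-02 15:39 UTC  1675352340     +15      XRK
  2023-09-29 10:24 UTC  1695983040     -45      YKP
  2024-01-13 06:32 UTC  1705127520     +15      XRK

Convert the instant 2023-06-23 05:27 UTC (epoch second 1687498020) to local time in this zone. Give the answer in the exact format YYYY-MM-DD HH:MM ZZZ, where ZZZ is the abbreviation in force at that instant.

2023-06-23 05:42 XRK

Query: 2023-06-23 05:27 UTC
Rule 3/5 (XRK, +00:15): 2023-02-02 15:39 UTC ≤ query < 2023-09-29 10:24 UTC
5·60 + 27 + 15 = 342 min
342 = 0·1440 + 342; 342 = 5·60 + 42 → 05:42, same day
→ 2023-06-23 05:42 XRK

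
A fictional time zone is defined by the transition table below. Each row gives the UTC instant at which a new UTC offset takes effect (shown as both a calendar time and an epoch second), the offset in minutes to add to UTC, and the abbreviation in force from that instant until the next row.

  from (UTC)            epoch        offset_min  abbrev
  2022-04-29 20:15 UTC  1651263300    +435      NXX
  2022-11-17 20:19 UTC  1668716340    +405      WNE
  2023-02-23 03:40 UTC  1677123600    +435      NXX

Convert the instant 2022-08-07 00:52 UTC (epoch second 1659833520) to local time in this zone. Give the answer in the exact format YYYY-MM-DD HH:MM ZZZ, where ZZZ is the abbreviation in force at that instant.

Query: 2022-08-07 00:52 UTC
Rule 1/3 (NXX, +07:15): 2022-04-29 20:15 UTC ≤ query < 2022-11-17 20:19 UTC
0·60 + 52 + 435 = 487 min
487 = 0·1440 + 487; 487 = 8·60 + 7 → 08:07, same day
→ 2022-08-07 08:07 NXX

2022-08-07 08:07 NXX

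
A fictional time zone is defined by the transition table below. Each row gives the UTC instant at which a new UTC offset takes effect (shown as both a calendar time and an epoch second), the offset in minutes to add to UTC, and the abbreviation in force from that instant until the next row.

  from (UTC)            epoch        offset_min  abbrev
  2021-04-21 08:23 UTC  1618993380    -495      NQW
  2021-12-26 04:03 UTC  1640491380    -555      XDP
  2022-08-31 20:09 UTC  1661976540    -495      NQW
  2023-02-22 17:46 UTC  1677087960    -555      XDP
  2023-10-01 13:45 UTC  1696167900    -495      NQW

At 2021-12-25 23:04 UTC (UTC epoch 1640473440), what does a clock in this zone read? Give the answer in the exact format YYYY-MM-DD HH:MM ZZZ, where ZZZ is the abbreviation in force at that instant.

Query: 2021-12-25 23:04 UTC
Rule 1/5 (NQW, -08:15): 2021-04-21 08:23 UTC ≤ query < 2021-12-26 04:03 UTC
23·60 + 4 - 495 = 889 min
889 = 0·1440 + 889; 889 = 14·60 + 49 → 14:49, same day
→ 2021-12-25 14:49 NQW

2021-12-25 14:49 NQW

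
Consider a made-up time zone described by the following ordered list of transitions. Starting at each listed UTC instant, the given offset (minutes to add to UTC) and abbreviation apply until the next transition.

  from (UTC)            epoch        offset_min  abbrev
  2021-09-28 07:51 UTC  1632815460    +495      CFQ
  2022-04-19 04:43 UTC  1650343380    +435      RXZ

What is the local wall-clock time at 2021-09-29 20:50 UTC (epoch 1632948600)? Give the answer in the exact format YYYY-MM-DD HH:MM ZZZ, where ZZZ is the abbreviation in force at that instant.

Query: 2021-09-29 20:50 UTC
Rule 1/2 (CFQ, +08:15): 2021-09-28 07:51 UTC ≤ query < 2022-04-19 04:43 UTC
20·60 + 50 + 495 = 1745 min
1745 = 1·1440 + 305; 305 = 5·60 + 5 → 05:05, 2021-09-29 + 1 day = 2021-09-30
→ 2021-09-30 05:05 CFQ

2021-09-30 05:05 CFQ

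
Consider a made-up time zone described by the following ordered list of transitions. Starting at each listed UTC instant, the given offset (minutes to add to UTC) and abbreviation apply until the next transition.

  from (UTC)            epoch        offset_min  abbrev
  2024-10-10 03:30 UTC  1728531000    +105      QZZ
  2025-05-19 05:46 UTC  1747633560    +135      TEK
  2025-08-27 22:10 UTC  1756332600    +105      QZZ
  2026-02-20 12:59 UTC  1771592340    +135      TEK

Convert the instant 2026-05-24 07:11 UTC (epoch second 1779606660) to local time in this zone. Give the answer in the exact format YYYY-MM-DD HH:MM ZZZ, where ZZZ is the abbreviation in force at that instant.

2026-05-24 09:26 TEK

Query: 2026-05-24 07:11 UTC
Rule 4/4 (TEK, +02:15): 2026-02-20 12:59 UTC ≤ query < +∞
7·60 + 11 + 135 = 566 min
566 = 0·1440 + 566; 566 = 9·60 + 26 → 09:26, same day
→ 2026-05-24 09:26 TEK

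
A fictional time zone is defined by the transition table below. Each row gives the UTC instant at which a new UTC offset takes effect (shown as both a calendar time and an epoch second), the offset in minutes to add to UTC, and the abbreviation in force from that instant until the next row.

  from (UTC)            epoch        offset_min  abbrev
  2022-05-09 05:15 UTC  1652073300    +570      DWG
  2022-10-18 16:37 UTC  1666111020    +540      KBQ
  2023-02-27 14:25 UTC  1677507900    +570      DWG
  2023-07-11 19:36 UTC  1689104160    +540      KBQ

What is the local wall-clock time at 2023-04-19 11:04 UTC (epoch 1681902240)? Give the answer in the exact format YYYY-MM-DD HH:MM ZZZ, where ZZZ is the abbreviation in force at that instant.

2023-04-19 20:34 DWG

Query: 2023-04-19 11:04 UTC
Rule 3/4 (DWG, +09:30): 2023-02-27 14:25 UTC ≤ query < 2023-07-11 19:36 UTC
11·60 + 4 + 570 = 1234 min
1234 = 0·1440 + 1234; 1234 = 20·60 + 34 → 20:34, same day
→ 2023-04-19 20:34 DWG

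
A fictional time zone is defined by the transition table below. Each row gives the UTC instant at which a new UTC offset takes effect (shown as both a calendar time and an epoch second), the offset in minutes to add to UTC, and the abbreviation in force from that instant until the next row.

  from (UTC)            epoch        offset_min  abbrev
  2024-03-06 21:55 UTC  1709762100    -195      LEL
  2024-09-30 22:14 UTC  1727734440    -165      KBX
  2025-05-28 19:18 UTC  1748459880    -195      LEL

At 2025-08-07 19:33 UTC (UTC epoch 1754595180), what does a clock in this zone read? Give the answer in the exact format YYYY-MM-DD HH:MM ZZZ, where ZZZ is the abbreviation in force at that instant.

2025-08-07 16:18 LEL

Query: 2025-08-07 19:33 UTC
Rule 3/3 (LEL, -03:15): 2025-05-28 19:18 UTC ≤ query < +∞
19·60 + 33 - 195 = 978 min
978 = 0·1440 + 978; 978 = 16·60 + 18 → 16:18, same day
→ 2025-08-07 16:18 LEL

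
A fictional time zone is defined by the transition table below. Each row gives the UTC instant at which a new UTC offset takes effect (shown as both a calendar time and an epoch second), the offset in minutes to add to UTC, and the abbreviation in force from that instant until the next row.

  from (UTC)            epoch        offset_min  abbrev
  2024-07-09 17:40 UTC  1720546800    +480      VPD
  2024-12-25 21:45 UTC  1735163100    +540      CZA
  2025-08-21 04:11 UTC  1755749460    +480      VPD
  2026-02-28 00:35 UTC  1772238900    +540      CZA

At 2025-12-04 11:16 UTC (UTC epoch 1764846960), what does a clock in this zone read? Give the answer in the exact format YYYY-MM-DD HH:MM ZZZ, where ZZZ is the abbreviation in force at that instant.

2025-12-04 19:16 VPD

Query: 2025-12-04 11:16 UTC
Rule 3/4 (VPD, +08:00): 2025-08-21 04:11 UTC ≤ query < 2026-02-28 00:35 UTC
11·60 + 16 + 480 = 1156 min
1156 = 0·1440 + 1156; 1156 = 19·60 + 16 → 19:16, same day
→ 2025-12-04 19:16 VPD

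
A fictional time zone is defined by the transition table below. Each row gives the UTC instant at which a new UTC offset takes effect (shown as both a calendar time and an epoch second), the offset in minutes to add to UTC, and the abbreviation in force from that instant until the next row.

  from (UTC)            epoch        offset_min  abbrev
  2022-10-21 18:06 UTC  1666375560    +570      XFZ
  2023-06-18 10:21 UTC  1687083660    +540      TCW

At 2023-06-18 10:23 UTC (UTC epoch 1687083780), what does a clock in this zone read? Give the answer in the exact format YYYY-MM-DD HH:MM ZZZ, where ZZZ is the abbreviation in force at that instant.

2023-06-18 19:23 TCW

Query: 2023-06-18 10:23 UTC
Rule 2/2 (TCW, +09:00): 2023-06-18 10:21 UTC ≤ query < +∞
10·60 + 23 + 540 = 1163 min
1163 = 0·1440 + 1163; 1163 = 19·60 + 23 → 19:23, same day
→ 2023-06-18 19:23 TCW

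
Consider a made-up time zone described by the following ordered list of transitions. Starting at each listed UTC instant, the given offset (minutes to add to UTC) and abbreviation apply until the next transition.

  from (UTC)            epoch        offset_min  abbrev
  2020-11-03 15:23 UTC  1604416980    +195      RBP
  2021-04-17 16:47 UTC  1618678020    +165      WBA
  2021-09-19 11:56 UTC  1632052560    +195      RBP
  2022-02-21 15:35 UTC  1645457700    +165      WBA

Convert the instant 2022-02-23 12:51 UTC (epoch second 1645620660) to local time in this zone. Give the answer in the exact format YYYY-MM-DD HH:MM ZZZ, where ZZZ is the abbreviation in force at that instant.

Query: 2022-02-23 12:51 UTC
Rule 4/4 (WBA, +02:45): 2022-02-21 15:35 UTC ≤ query < +∞
12·60 + 51 + 165 = 936 min
936 = 0·1440 + 936; 936 = 15·60 + 36 → 15:36, same day
→ 2022-02-23 15:36 WBA

2022-02-23 15:36 WBA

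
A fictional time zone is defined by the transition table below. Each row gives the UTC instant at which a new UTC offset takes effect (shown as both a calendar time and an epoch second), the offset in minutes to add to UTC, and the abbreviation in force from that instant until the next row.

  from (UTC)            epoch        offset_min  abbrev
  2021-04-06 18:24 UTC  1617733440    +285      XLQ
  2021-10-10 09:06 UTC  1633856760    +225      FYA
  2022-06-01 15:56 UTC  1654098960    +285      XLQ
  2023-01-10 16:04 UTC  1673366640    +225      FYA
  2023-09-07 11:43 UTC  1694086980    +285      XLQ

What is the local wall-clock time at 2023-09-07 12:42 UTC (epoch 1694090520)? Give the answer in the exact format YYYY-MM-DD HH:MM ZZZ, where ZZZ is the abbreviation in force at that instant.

Query: 2023-09-07 12:42 UTC
Rule 5/5 (XLQ, +04:45): 2023-09-07 11:43 UTC ≤ query < +∞
12·60 + 42 + 285 = 1047 min
1047 = 0·1440 + 1047; 1047 = 17·60 + 27 → 17:27, same day
→ 2023-09-07 17:27 XLQ

2023-09-07 17:27 XLQ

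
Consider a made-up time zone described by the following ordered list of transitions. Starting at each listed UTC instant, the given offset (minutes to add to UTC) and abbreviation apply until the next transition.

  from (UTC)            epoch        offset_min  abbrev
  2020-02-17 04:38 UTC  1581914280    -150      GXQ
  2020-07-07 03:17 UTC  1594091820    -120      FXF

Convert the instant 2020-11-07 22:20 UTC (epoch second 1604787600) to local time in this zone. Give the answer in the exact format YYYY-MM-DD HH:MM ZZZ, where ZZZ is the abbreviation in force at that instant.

Query: 2020-11-07 22:20 UTC
Rule 2/2 (FXF, -02:00): 2020-07-07 03:17 UTC ≤ query < +∞
22·60 + 20 - 120 = 1220 min
1220 = 0·1440 + 1220; 1220 = 20·60 + 20 → 20:20, same day
→ 2020-11-07 20:20 FXF

2020-11-07 20:20 FXF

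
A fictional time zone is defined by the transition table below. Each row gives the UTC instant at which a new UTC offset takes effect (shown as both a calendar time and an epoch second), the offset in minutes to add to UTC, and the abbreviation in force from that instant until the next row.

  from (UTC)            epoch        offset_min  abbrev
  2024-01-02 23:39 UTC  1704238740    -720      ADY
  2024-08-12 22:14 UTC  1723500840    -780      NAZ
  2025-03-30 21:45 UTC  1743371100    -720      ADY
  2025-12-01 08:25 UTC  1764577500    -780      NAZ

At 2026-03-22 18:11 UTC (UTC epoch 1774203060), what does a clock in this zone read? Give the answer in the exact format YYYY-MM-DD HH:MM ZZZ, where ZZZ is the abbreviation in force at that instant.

2026-03-22 05:11 NAZ

Query: 2026-03-22 18:11 UTC
Rule 4/4 (NAZ, -13:00): 2025-12-01 08:25 UTC ≤ query < +∞
18·60 + 11 - 780 = 311 min
311 = 0·1440 + 311; 311 = 5·60 + 11 → 05:11, same day
→ 2026-03-22 05:11 NAZ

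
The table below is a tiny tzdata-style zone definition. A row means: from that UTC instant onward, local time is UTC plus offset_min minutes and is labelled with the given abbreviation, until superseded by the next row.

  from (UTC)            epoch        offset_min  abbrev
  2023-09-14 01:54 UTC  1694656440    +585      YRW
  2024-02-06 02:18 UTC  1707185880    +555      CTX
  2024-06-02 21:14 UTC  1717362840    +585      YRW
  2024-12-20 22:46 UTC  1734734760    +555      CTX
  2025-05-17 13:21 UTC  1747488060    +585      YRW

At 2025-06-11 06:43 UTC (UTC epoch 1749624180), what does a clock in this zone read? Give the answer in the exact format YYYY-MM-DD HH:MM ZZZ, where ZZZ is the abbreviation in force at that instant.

2025-06-11 16:28 YRW

Query: 2025-06-11 06:43 UTC
Rule 5/5 (YRW, +09:45): 2025-05-17 13:21 UTC ≤ query < +∞
6·60 + 43 + 585 = 988 min
988 = 0·1440 + 988; 988 = 16·60 + 28 → 16:28, same day
→ 2025-06-11 16:28 YRW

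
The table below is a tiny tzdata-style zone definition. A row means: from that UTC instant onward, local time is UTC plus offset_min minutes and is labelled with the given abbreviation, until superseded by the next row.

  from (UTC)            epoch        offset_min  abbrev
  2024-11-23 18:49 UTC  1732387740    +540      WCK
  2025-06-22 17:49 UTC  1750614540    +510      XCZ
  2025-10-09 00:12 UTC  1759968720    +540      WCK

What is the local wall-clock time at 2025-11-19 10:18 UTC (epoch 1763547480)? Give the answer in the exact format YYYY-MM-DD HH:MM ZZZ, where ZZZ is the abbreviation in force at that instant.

2025-11-19 19:18 WCK

Query: 2025-11-19 10:18 UTC
Rule 3/3 (WCK, +09:00): 2025-10-09 00:12 UTC ≤ query < +∞
10·60 + 18 + 540 = 1158 min
1158 = 0·1440 + 1158; 1158 = 19·60 + 18 → 19:18, same day
→ 2025-11-19 19:18 WCK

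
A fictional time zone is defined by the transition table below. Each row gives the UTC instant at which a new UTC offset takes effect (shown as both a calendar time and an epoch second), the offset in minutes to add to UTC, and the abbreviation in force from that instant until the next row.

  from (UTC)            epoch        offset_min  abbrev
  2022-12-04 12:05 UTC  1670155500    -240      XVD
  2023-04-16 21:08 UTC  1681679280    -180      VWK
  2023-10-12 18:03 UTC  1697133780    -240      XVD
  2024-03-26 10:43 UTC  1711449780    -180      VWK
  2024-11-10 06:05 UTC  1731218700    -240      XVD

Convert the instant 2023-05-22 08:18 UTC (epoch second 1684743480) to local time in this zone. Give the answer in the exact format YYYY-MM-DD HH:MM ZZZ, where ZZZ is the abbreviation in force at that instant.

2023-05-22 05:18 VWK

Query: 2023-05-22 08:18 UTC
Rule 2/5 (VWK, -03:00): 2023-04-16 21:08 UTC ≤ query < 2023-10-12 18:03 UTC
8·60 + 18 - 180 = 318 min
318 = 0·1440 + 318; 318 = 5·60 + 18 → 05:18, same day
→ 2023-05-22 05:18 VWK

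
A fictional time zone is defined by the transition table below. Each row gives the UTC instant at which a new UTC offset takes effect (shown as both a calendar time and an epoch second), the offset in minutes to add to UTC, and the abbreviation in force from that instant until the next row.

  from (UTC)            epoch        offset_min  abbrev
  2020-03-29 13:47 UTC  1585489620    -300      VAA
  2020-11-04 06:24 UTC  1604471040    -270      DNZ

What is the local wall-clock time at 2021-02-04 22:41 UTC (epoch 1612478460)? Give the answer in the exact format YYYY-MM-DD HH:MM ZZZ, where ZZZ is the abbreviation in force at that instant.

Query: 2021-02-04 22:41 UTC
Rule 2/2 (DNZ, -04:30): 2020-11-04 06:24 UTC ≤ query < +∞
22·60 + 41 - 270 = 1091 min
1091 = 0·1440 + 1091; 1091 = 18·60 + 11 → 18:11, same day
→ 2021-02-04 18:11 DNZ

2021-02-04 18:11 DNZ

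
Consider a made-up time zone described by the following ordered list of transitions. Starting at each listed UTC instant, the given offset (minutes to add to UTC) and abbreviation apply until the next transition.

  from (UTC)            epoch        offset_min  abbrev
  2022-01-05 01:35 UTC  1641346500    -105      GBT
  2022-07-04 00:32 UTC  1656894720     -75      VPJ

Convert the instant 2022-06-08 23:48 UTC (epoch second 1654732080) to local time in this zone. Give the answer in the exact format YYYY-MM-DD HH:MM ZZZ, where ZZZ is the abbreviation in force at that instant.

2022-06-08 22:03 GBT

Query: 2022-06-08 23:48 UTC
Rule 1/2 (GBT, -01:45): 2022-01-05 01:35 UTC ≤ query < 2022-07-04 00:32 UTC
23·60 + 48 - 105 = 1323 min
1323 = 0·1440 + 1323; 1323 = 22·60 + 3 → 22:03, same day
→ 2022-06-08 22:03 GBT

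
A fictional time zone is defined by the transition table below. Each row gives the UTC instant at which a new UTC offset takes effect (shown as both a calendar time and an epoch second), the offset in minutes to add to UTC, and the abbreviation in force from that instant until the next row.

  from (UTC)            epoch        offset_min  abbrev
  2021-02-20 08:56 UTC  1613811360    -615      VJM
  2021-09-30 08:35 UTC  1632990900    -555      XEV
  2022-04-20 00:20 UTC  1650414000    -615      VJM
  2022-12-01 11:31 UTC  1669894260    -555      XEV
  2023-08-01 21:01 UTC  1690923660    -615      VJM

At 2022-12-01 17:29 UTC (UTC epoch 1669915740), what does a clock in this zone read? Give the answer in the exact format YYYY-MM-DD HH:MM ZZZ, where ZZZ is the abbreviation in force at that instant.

2022-12-01 08:14 XEV

Query: 2022-12-01 17:29 UTC
Rule 4/5 (XEV, -09:15): 2022-12-01 11:31 UTC ≤ query < 2023-08-01 21:01 UTC
17·60 + 29 - 555 = 494 min
494 = 0·1440 + 494; 494 = 8·60 + 14 → 08:14, same day
→ 2022-12-01 08:14 XEV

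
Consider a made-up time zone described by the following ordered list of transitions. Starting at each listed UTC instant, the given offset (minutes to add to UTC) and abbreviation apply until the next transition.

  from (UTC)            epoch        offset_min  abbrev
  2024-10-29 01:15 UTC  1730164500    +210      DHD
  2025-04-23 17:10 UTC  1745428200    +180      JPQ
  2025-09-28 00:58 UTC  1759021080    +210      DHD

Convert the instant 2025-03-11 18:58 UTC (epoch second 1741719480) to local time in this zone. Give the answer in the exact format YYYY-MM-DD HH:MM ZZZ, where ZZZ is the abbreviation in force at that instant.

2025-03-11 22:28 DHD

Query: 2025-03-11 18:58 UTC
Rule 1/3 (DHD, +03:30): 2024-10-29 01:15 UTC ≤ query < 2025-04-23 17:10 UTC
18·60 + 58 + 210 = 1348 min
1348 = 0·1440 + 1348; 1348 = 22·60 + 28 → 22:28, same day
→ 2025-03-11 22:28 DHD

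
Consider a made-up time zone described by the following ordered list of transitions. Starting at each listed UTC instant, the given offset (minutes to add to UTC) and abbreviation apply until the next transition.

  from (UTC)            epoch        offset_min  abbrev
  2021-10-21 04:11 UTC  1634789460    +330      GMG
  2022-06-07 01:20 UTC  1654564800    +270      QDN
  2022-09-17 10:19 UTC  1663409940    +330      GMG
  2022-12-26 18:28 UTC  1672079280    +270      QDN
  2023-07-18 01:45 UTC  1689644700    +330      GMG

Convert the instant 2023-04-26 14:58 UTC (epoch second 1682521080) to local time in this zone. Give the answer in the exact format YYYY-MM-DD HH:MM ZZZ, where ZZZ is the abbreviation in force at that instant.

2023-04-26 19:28 QDN

Query: 2023-04-26 14:58 UTC
Rule 4/5 (QDN, +04:30): 2022-12-26 18:28 UTC ≤ query < 2023-07-18 01:45 UTC
14·60 + 58 + 270 = 1168 min
1168 = 0·1440 + 1168; 1168 = 19·60 + 28 → 19:28, same day
→ 2023-04-26 19:28 QDN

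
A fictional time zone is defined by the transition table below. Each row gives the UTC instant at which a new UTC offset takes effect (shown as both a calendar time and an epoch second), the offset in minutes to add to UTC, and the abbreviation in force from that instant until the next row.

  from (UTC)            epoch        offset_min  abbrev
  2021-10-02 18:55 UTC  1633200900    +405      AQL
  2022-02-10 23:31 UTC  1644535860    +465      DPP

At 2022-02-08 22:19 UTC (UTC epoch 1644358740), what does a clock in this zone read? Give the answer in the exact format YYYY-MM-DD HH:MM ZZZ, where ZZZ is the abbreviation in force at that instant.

Query: 2022-02-08 22:19 UTC
Rule 1/2 (AQL, +06:45): 2021-10-02 18:55 UTC ≤ query < 2022-02-10 23:31 UTC
22·60 + 19 + 405 = 1744 min
1744 = 1·1440 + 304; 304 = 5·60 + 4 → 05:04, 2022-02-08 + 1 day = 2022-02-09
→ 2022-02-09 05:04 AQL

2022-02-09 05:04 AQL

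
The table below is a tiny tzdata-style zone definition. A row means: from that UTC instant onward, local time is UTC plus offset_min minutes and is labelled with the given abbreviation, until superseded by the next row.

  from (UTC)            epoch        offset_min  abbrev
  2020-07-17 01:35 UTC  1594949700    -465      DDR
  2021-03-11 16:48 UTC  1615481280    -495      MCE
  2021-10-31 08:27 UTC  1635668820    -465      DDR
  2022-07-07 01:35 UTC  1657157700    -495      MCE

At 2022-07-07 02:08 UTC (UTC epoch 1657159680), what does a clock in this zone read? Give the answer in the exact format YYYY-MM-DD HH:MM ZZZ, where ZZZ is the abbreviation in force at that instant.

2022-07-06 17:53 MCE

Query: 2022-07-07 02:08 UTC
Rule 4/4 (MCE, -08:15): 2022-07-07 01:35 UTC ≤ query < +∞
2·60 + 8 - 495 = -367 min
-367 = -1·1440 + 1073; 1073 = 17·60 + 53 → 17:53, 2022-07-07 - 1 day = 2022-07-06
→ 2022-07-06 17:53 MCE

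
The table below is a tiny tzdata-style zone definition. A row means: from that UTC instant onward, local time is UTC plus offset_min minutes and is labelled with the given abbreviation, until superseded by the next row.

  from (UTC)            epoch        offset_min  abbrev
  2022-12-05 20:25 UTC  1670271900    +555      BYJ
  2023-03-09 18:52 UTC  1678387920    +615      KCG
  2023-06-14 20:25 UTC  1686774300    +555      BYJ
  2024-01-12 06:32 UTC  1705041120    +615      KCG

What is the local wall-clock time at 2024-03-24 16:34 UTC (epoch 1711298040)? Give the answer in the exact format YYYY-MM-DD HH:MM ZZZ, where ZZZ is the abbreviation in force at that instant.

2024-03-25 02:49 KCG

Query: 2024-03-24 16:34 UTC
Rule 4/4 (KCG, +10:15): 2024-01-12 06:32 UTC ≤ query < +∞
16·60 + 34 + 615 = 1609 min
1609 = 1·1440 + 169; 169 = 2·60 + 49 → 02:49, 2024-03-24 + 1 day = 2024-03-25
→ 2024-03-25 02:49 KCG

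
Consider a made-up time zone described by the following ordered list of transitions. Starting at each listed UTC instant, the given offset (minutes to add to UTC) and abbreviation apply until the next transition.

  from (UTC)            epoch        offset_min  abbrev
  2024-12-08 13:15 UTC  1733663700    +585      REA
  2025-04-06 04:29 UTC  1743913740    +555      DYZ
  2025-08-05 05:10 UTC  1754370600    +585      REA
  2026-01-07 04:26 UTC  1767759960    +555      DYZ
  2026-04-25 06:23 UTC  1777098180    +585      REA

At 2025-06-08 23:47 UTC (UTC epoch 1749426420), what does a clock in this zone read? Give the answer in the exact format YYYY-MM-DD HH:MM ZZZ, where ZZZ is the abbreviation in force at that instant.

Query: 2025-06-08 23:47 UTC
Rule 2/5 (DYZ, +09:15): 2025-04-06 04:29 UTC ≤ query < 2025-08-05 05:10 UTC
23·60 + 47 + 555 = 1982 min
1982 = 1·1440 + 542; 542 = 9·60 + 2 → 09:02, 2025-06-08 + 1 day = 2025-06-09
→ 2025-06-09 09:02 DYZ

2025-06-09 09:02 DYZ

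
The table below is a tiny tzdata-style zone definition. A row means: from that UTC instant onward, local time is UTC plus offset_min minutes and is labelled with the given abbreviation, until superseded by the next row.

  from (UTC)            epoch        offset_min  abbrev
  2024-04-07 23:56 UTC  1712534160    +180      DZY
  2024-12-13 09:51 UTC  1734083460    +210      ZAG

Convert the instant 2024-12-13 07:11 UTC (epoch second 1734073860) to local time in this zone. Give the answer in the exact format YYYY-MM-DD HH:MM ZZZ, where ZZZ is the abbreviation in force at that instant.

2024-12-13 10:11 DZY

Query: 2024-12-13 07:11 UTC
Rule 1/2 (DZY, +03:00): 2024-04-07 23:56 UTC ≤ query < 2024-12-13 09:51 UTC
7·60 + 11 + 180 = 611 min
611 = 0·1440 + 611; 611 = 10·60 + 11 → 10:11, same day
→ 2024-12-13 10:11 DZY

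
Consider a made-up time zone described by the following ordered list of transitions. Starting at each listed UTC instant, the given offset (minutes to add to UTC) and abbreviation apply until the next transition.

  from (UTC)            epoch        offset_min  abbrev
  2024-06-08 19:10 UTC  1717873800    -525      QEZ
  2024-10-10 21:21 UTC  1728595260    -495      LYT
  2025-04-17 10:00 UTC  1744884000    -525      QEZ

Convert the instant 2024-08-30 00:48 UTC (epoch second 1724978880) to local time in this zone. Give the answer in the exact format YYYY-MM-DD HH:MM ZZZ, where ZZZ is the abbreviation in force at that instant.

2024-08-29 16:03 QEZ

Query: 2024-08-30 00:48 UTC
Rule 1/3 (QEZ, -08:45): 2024-06-08 19:10 UTC ≤ query < 2024-10-10 21:21 UTC
0·60 + 48 - 525 = -477 min
-477 = -1·1440 + 963; 963 = 16·60 + 3 → 16:03, 2024-08-30 - 1 day = 2024-08-29
→ 2024-08-29 16:03 QEZ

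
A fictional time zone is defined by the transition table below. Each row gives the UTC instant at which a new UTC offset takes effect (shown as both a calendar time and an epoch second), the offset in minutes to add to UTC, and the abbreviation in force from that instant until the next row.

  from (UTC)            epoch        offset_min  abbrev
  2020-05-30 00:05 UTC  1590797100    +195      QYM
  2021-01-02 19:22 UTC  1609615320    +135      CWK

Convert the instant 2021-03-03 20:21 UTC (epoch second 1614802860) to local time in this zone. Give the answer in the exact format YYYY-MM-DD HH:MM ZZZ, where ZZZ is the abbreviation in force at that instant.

Query: 2021-03-03 20:21 UTC
Rule 2/2 (CWK, +02:15): 2021-01-02 19:22 UTC ≤ query < +∞
20·60 + 21 + 135 = 1356 min
1356 = 0·1440 + 1356; 1356 = 22·60 + 36 → 22:36, same day
→ 2021-03-03 22:36 CWK

2021-03-03 22:36 CWK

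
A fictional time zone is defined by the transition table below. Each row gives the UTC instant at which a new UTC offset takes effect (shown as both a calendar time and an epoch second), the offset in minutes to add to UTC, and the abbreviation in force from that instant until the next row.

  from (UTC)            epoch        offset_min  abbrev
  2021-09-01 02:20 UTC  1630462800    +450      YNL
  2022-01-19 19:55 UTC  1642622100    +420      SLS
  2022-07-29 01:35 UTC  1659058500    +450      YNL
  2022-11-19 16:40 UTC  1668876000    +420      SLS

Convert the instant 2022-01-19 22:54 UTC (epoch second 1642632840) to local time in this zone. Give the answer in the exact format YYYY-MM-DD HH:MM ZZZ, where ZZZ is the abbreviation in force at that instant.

Query: 2022-01-19 22:54 UTC
Rule 2/4 (SLS, +07:00): 2022-01-19 19:55 UTC ≤ query < 2022-07-29 01:35 UTC
22·60 + 54 + 420 = 1794 min
1794 = 1·1440 + 354; 354 = 5·60 + 54 → 05:54, 2022-01-19 + 1 day = 2022-01-20
→ 2022-01-20 05:54 SLS

2022-01-20 05:54 SLS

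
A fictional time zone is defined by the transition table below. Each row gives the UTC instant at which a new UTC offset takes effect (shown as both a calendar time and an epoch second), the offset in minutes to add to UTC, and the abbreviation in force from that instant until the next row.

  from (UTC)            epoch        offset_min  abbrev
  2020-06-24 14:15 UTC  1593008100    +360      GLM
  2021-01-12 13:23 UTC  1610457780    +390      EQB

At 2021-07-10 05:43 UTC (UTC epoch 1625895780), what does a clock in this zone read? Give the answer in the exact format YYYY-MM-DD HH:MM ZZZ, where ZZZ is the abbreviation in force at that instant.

Query: 2021-07-10 05:43 UTC
Rule 2/2 (EQB, +06:30): 2021-01-12 13:23 UTC ≤ query < +∞
5·60 + 43 + 390 = 733 min
733 = 0·1440 + 733; 733 = 12·60 + 13 → 12:13, same day
→ 2021-07-10 12:13 EQB

2021-07-10 12:13 EQB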